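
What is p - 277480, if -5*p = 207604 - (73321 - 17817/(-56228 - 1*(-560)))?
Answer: -28236343809/92780 ≈ -3.0434e+5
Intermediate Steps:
p = -2491749409/92780 (p = -(207604 - (73321 - 17817/(-56228 - 1*(-560))))/5 = -(207604 - (73321 - 17817/(-56228 + 560)))/5 = -(207604 - (73321 - 17817/(-55668)))/5 = -(207604 - (73321 - 17817*(-1)/55668))/5 = -(207604 - (73321 - 1*(-5939/18556)))/5 = -(207604 - (73321 + 5939/18556))/5 = -(207604 - 1*1360550415/18556)/5 = -(207604 - 1360550415/18556)/5 = -⅕*2491749409/18556 = -2491749409/92780 ≈ -26857.)
p - 277480 = -2491749409/92780 - 277480 = -28236343809/92780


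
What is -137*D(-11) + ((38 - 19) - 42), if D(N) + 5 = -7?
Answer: 1621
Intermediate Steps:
D(N) = -12 (D(N) = -5 - 7 = -12)
-137*D(-11) + ((38 - 19) - 42) = -137*(-12) + ((38 - 19) - 42) = 1644 + (19 - 42) = 1644 - 23 = 1621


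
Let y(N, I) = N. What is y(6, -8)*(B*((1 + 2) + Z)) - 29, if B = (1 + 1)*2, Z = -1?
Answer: 19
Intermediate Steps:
B = 4 (B = 2*2 = 4)
y(6, -8)*(B*((1 + 2) + Z)) - 29 = 6*(4*((1 + 2) - 1)) - 29 = 6*(4*(3 - 1)) - 29 = 6*(4*2) - 29 = 6*8 - 29 = 48 - 29 = 19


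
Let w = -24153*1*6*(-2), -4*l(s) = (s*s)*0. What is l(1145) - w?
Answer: -289836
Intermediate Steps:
l(s) = 0 (l(s) = -s*s*0/4 = -s²*0/4 = -¼*0 = 0)
w = 289836 (w = -144918*(-2) = -24153*(-12) = 289836)
l(1145) - w = 0 - 1*289836 = 0 - 289836 = -289836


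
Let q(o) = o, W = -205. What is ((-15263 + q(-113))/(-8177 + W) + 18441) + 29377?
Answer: 200412926/4191 ≈ 47820.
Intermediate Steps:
((-15263 + q(-113))/(-8177 + W) + 18441) + 29377 = ((-15263 - 113)/(-8177 - 205) + 18441) + 29377 = (-15376/(-8382) + 18441) + 29377 = (-15376*(-1/8382) + 18441) + 29377 = (7688/4191 + 18441) + 29377 = 77293919/4191 + 29377 = 200412926/4191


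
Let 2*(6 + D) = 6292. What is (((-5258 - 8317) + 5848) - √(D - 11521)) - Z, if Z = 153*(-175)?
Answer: 19048 - 17*I*√29 ≈ 19048.0 - 91.548*I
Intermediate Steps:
D = 3140 (D = -6 + (½)*6292 = -6 + 3146 = 3140)
Z = -26775
(((-5258 - 8317) + 5848) - √(D - 11521)) - Z = (((-5258 - 8317) + 5848) - √(3140 - 11521)) - 1*(-26775) = ((-13575 + 5848) - √(-8381)) + 26775 = (-7727 - 17*I*√29) + 26775 = 19048 - 17*I*√29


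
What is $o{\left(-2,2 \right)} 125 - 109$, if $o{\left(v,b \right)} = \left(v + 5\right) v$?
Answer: $-859$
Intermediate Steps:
$o{\left(v,b \right)} = v \left(5 + v\right)$ ($o{\left(v,b \right)} = \left(5 + v\right) v = v \left(5 + v\right)$)
$o{\left(-2,2 \right)} 125 - 109 = - 2 \left(5 - 2\right) 125 - 109 = \left(-2\right) 3 \cdot 125 - 109 = \left(-6\right) 125 - 109 = -750 - 109 = -859$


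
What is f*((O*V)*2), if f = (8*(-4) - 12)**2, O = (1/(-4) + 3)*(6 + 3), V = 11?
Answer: 1054152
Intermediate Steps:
O = 99/4 (O = (-1/4 + 3)*9 = (11/4)*9 = 99/4 ≈ 24.750)
f = 1936 (f = (-32 - 12)**2 = (-44)**2 = 1936)
f*((O*V)*2) = 1936*(((99/4)*11)*2) = 1936*((1089/4)*2) = 1936*(1089/2) = 1054152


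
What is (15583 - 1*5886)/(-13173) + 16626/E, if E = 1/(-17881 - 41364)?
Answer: -12975502094707/13173 ≈ -9.8501e+8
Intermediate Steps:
E = -1/59245 (E = 1/(-59245) = -1/59245 ≈ -1.6879e-5)
(15583 - 1*5886)/(-13173) + 16626/E = (15583 - 1*5886)/(-13173) + 16626/(-1/59245) = (15583 - 5886)*(-1/13173) + 16626*(-59245) = 9697*(-1/13173) - 985007370 = -9697/13173 - 985007370 = -12975502094707/13173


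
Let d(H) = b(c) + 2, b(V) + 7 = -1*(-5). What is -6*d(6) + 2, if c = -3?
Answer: 2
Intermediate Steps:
b(V) = -2 (b(V) = -7 - 1*(-5) = -7 + 5 = -2)
d(H) = 0 (d(H) = -2 + 2 = 0)
-6*d(6) + 2 = -6*0 + 2 = 0 + 2 = 2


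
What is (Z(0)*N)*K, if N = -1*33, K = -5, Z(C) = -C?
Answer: 0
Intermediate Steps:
N = -33
(Z(0)*N)*K = (-1*0*(-33))*(-5) = (0*(-33))*(-5) = 0*(-5) = 0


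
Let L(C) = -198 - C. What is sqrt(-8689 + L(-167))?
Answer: 4*I*sqrt(545) ≈ 93.381*I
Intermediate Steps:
sqrt(-8689 + L(-167)) = sqrt(-8689 + (-198 - 1*(-167))) = sqrt(-8689 + (-198 + 167)) = sqrt(-8689 - 31) = sqrt(-8720) = 4*I*sqrt(545)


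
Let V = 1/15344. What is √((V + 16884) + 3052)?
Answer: 3*√32595129735/3836 ≈ 141.19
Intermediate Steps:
V = 1/15344 ≈ 6.5172e-5
√((V + 16884) + 3052) = √((1/15344 + 16884) + 3052) = √(259068097/15344 + 3052) = √(305897985/15344) = 3*√32595129735/3836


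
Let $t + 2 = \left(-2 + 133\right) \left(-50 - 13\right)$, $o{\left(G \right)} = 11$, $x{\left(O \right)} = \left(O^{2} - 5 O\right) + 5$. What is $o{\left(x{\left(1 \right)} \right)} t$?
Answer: $-90805$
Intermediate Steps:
$x{\left(O \right)} = 5 + O^{2} - 5 O$
$t = -8255$ ($t = -2 + \left(-2 + 133\right) \left(-50 - 13\right) = -2 + 131 \left(-63\right) = -2 - 8253 = -8255$)
$o{\left(x{\left(1 \right)} \right)} t = 11 \left(-8255\right) = -90805$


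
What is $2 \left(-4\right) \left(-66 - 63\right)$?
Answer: $1032$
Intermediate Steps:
$2 \left(-4\right) \left(-66 - 63\right) = \left(-8\right) \left(-129\right) = 1032$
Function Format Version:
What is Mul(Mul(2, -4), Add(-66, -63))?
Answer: 1032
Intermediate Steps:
Mul(Mul(2, -4), Add(-66, -63)) = Mul(-8, -129) = 1032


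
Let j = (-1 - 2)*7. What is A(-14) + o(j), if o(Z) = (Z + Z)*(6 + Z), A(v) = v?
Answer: 616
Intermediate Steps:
j = -21 (j = -3*7 = -21)
o(Z) = 2*Z*(6 + Z) (o(Z) = (2*Z)*(6 + Z) = 2*Z*(6 + Z))
A(-14) + o(j) = -14 + 2*(-21)*(6 - 21) = -14 + 2*(-21)*(-15) = -14 + 630 = 616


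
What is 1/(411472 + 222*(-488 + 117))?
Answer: 1/329110 ≈ 3.0385e-6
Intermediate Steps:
1/(411472 + 222*(-488 + 117)) = 1/(411472 + 222*(-371)) = 1/(411472 - 82362) = 1/329110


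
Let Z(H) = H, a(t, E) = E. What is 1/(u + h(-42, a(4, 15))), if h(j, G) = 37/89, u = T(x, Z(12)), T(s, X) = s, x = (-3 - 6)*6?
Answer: -89/4769 ≈ -0.018662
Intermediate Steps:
x = -54 (x = -9*6 = -54)
u = -54
h(j, G) = 37/89 (h(j, G) = 37*(1/89) = 37/89)
1/(u + h(-42, a(4, 15))) = 1/(-54 + 37/89) = 1/(-4769/89) = -89/4769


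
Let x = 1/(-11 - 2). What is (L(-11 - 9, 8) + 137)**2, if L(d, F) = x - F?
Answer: 2808976/169 ≈ 16621.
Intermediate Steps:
x = -1/13 (x = 1/(-13) = -1/13 ≈ -0.076923)
L(d, F) = -1/13 - F
(L(-11 - 9, 8) + 137)**2 = ((-1/13 - 1*8) + 137)**2 = ((-1/13 - 8) + 137)**2 = (-105/13 + 137)**2 = (1676/13)**2 = 2808976/169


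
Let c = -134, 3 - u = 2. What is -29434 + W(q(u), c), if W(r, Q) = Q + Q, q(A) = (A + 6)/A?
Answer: -29702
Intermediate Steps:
u = 1 (u = 3 - 1*2 = 3 - 2 = 1)
q(A) = (6 + A)/A
W(r, Q) = 2*Q
-29434 + W(q(u), c) = -29434 + 2*(-134) = -29434 - 268 = -29702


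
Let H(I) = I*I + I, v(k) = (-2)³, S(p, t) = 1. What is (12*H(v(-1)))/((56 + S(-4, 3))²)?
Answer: 224/1083 ≈ 0.20683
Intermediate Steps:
v(k) = -8
H(I) = I + I² (H(I) = I² + I = I + I²)
(12*H(v(-1)))/((56 + S(-4, 3))²) = (12*(-8*(1 - 8)))/((56 + 1)²) = (12*(-8*(-7)))/(57²) = (12*56)/3249 = 672*(1/3249) = 224/1083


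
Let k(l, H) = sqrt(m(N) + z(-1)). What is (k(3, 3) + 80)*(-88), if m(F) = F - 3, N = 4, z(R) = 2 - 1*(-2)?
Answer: -7040 - 88*sqrt(5) ≈ -7236.8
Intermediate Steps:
z(R) = 4 (z(R) = 2 + 2 = 4)
m(F) = -3 + F
k(l, H) = sqrt(5) (k(l, H) = sqrt((-3 + 4) + 4) = sqrt(1 + 4) = sqrt(5))
(k(3, 3) + 80)*(-88) = (sqrt(5) + 80)*(-88) = (80 + sqrt(5))*(-88) = -7040 - 88*sqrt(5)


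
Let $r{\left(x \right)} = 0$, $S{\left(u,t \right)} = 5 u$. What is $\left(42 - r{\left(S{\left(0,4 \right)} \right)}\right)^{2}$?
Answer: $1764$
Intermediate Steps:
$\left(42 - r{\left(S{\left(0,4 \right)} \right)}\right)^{2} = \left(42 - 0\right)^{2} = \left(42 + 0\right)^{2} = 42^{2} = 1764$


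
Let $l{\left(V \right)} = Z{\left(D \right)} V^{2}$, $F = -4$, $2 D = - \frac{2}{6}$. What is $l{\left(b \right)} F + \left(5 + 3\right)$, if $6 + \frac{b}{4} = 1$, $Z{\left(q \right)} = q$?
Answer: $\frac{824}{3} \approx 274.67$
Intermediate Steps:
$D = - \frac{1}{6}$ ($D = \frac{\left(-2\right) \frac{1}{6}}{2} = \frac{1}{2} \left(- \frac{1}{3}\right) = - \frac{1}{6} \approx -0.16667$)
$b = -20$ ($b = -24 + 4 \cdot 1 = -24 + 4 = -20$)
$l{\left(V \right)} = - \frac{V^{2}}{6}$
$l{\left(b \right)} F + \left(5 + 3\right) = - \frac{\left(-20\right)^{2}}{6} \left(-4\right) + \left(5 + 3\right) = \left(- \frac{1}{6}\right) 400 \left(-4\right) + 8 = \left(- \frac{200}{3}\right) \left(-4\right) + 8 = \frac{800}{3} + 8 = \frac{824}{3}$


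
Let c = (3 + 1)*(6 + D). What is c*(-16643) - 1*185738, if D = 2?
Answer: -718314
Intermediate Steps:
c = 32 (c = (3 + 1)*(6 + 2) = 4*8 = 32)
c*(-16643) - 1*185738 = 32*(-16643) - 1*185738 = -532576 - 185738 = -718314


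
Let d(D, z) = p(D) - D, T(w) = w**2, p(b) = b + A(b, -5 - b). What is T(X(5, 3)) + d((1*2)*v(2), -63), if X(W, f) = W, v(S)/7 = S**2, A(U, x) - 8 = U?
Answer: 89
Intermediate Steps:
A(U, x) = 8 + U
p(b) = 8 + 2*b (p(b) = b + (8 + b) = 8 + 2*b)
v(S) = 7*S**2
d(D, z) = 8 + D (d(D, z) = (8 + 2*D) - D = 8 + D)
T(X(5, 3)) + d((1*2)*v(2), -63) = 5**2 + (8 + (1*2)*(7*2**2)) = 25 + (8 + 2*(7*4)) = 25 + (8 + 2*28) = 25 + (8 + 56) = 25 + 64 = 89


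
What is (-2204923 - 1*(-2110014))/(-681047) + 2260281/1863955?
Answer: 1716263699302/1269440960885 ≈ 1.3520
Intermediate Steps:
(-2204923 - 1*(-2110014))/(-681047) + 2260281/1863955 = (-2204923 + 2110014)*(-1/681047) + 2260281*(1/1863955) = -94909*(-1/681047) + 2260281/1863955 = 94909/681047 + 2260281/1863955 = 1716263699302/1269440960885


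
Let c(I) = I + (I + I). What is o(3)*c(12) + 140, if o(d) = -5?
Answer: -40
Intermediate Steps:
c(I) = 3*I (c(I) = I + 2*I = 3*I)
o(3)*c(12) + 140 = -15*12 + 140 = -5*36 + 140 = -180 + 140 = -40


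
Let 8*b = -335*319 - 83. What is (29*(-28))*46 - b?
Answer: -47967/2 ≈ -23984.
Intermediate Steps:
b = -26737/2 (b = (-335*319 - 83)/8 = (-106865 - 83)/8 = (⅛)*(-106948) = -26737/2 ≈ -13369.)
(29*(-28))*46 - b = (29*(-28))*46 - 1*(-26737/2) = -812*46 + 26737/2 = -37352 + 26737/2 = -47967/2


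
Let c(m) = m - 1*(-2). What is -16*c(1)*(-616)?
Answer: 29568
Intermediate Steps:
c(m) = 2 + m (c(m) = m + 2 = 2 + m)
-16*c(1)*(-616) = -16*(2 + 1)*(-616) = -16*3*(-616) = -48*(-616) = 29568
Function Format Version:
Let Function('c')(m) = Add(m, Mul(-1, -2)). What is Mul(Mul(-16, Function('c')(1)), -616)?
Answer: 29568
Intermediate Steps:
Function('c')(m) = Add(2, m) (Function('c')(m) = Add(m, 2) = Add(2, m))
Mul(Mul(-16, Function('c')(1)), -616) = Mul(Mul(-16, Add(2, 1)), -616) = Mul(Mul(-16, 3), -616) = Mul(-48, -616) = 29568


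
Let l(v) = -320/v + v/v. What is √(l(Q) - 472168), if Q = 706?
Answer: I*√58836314183/353 ≈ 687.14*I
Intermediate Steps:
l(v) = 1 - 320/v (l(v) = -320/v + 1 = 1 - 320/v)
√(l(Q) - 472168) = √((-320 + 706)/706 - 472168) = √((1/706)*386 - 472168) = √(193/353 - 472168) = √(-166675111/353) = I*√58836314183/353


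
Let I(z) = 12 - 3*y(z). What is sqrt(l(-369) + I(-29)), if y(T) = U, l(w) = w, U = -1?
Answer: I*sqrt(354) ≈ 18.815*I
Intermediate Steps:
y(T) = -1
I(z) = 15 (I(z) = 12 - 3*(-1) = 12 + 3 = 15)
sqrt(l(-369) + I(-29)) = sqrt(-369 + 15) = sqrt(-354) = I*sqrt(354)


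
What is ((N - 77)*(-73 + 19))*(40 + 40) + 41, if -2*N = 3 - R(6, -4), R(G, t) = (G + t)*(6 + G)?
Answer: 287321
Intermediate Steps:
R(G, t) = (6 + G)*(G + t)
N = 21/2 (N = -(3 - (6**2 + 6*6 + 6*(-4) + 6*(-4)))/2 = -(3 - (36 + 36 - 24 - 24))/2 = -(3 - 1*24)/2 = -(3 - 24)/2 = -1/2*(-21) = 21/2 ≈ 10.500)
((N - 77)*(-73 + 19))*(40 + 40) + 41 = ((21/2 - 77)*(-73 + 19))*(40 + 40) + 41 = -133/2*(-54)*80 + 41 = 3591*80 + 41 = 287280 + 41 = 287321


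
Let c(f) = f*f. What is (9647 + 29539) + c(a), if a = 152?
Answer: 62290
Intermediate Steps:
c(f) = f²
(9647 + 29539) + c(a) = (9647 + 29539) + 152² = 39186 + 23104 = 62290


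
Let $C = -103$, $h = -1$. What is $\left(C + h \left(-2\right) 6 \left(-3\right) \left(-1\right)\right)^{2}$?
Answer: $4489$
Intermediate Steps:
$\left(C + h \left(-2\right) 6 \left(-3\right) \left(-1\right)\right)^{2} = \left(-103 + \left(-1\right) \left(-2\right) 6 \left(-3\right) \left(-1\right)\right)^{2} = \left(-103 + 2 \left(\left(-18\right) \left(-1\right)\right)\right)^{2} = \left(-103 + 2 \cdot 18\right)^{2} = \left(-103 + 36\right)^{2} = \left(-67\right)^{2} = 4489$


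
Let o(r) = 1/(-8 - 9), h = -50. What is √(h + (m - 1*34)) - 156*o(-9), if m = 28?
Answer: 156/17 + 2*I*√14 ≈ 9.1765 + 7.4833*I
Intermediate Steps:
o(r) = -1/17 (o(r) = 1/(-17) = -1/17)
√(h + (m - 1*34)) - 156*o(-9) = √(-50 + (28 - 1*34)) - 156*(-1/17) = √(-50 + (28 - 34)) + 156/17 = √(-50 - 6) + 156/17 = √(-56) + 156/17 = 2*I*√14 + 156/17 = 156/17 + 2*I*√14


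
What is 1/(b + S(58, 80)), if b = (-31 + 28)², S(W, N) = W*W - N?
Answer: 1/3293 ≈ 0.00030367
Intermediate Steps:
S(W, N) = W² - N
b = 9 (b = (-3)² = 9)
1/(b + S(58, 80)) = 1/(9 + (58² - 1*80)) = 1/(9 + (3364 - 80)) = 1/(9 + 3284) = 1/3293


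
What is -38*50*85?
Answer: -161500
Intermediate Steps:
-38*50*85 = -1900*85 = -161500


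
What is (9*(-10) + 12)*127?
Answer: -9906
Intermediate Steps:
(9*(-10) + 12)*127 = (-90 + 12)*127 = -78*127 = -9906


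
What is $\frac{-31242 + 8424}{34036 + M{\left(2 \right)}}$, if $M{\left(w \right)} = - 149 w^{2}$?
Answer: $- \frac{11409}{16720} \approx -0.68236$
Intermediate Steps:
$\frac{-31242 + 8424}{34036 + M{\left(2 \right)}} = \frac{-31242 + 8424}{34036 - 149 \cdot 2^{2}} = - \frac{22818}{34036 - 596} = - \frac{22818}{33440} = \left(-22818\right) \frac{1}{33440} = - \frac{11409}{16720}$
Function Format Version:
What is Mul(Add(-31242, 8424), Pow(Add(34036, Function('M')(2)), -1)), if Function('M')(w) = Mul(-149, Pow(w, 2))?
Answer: Rational(-11409, 16720) ≈ -0.68236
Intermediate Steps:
Mul(Add(-31242, 8424), Pow(Add(34036, Function('M')(2)), -1)) = Mul(Add(-31242, 8424), Pow(Add(34036, Mul(-149, Pow(2, 2))), -1)) = Mul(-22818, Pow(Add(34036, Mul(-149, 4)), -1)) = Mul(-22818, Pow(Add(34036, -596), -1)) = Mul(-22818, Pow(33440, -1)) = Mul(-22818, Rational(1, 33440)) = Rational(-11409, 16720)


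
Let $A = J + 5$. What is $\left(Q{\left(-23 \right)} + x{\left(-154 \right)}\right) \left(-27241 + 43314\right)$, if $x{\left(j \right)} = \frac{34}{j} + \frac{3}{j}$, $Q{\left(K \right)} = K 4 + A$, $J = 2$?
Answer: $- \frac{210990271}{154} \approx -1.3701 \cdot 10^{6}$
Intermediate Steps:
$A = 7$ ($A = 2 + 5 = 7$)
$Q{\left(K \right)} = 7 + 4 K$ ($Q{\left(K \right)} = K 4 + 7 = 4 K + 7 = 7 + 4 K$)
$x{\left(j \right)} = \frac{37}{j}$
$\left(Q{\left(-23 \right)} + x{\left(-154 \right)}\right) \left(-27241 + 43314\right) = \left(\left(7 + 4 \left(-23\right)\right) + \frac{37}{-154}\right) \left(-27241 + 43314\right) = \left(\left(7 - 92\right) + 37 \left(- \frac{1}{154}\right)\right) 16073 = \left(-85 - \frac{37}{154}\right) 16073 = \left(- \frac{13127}{154}\right) 16073 = - \frac{210990271}{154}$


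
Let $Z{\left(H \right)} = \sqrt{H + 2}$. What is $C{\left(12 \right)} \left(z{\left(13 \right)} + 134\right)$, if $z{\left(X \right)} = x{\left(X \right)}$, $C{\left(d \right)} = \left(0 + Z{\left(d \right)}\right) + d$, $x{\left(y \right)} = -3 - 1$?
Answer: $1560 + 130 \sqrt{14} \approx 2046.4$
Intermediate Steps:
$Z{\left(H \right)} = \sqrt{2 + H}$
$x{\left(y \right)} = -4$ ($x{\left(y \right)} = -3 - 1 = -4$)
$C{\left(d \right)} = d + \sqrt{2 + d}$ ($C{\left(d \right)} = \left(0 + \sqrt{2 + d}\right) + d = \sqrt{2 + d} + d = d + \sqrt{2 + d}$)
$z{\left(X \right)} = -4$
$C{\left(12 \right)} \left(z{\left(13 \right)} + 134\right) = \left(12 + \sqrt{2 + 12}\right) \left(-4 + 134\right) = \left(12 + \sqrt{14}\right) 130 = 1560 + 130 \sqrt{14}$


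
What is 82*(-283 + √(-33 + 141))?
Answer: -23206 + 492*√3 ≈ -22354.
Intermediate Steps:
82*(-283 + √(-33 + 141)) = 82*(-283 + √108) = 82*(-283 + 6*√3) = -23206 + 492*√3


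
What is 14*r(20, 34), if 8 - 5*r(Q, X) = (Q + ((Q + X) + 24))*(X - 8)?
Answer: -7112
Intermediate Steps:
r(Q, X) = 8/5 - (-8 + X)*(24 + X + 2*Q)/5 (r(Q, X) = 8/5 - (Q + ((Q + X) + 24))*(X - 8)/5 = 8/5 - (Q + (24 + Q + X))*(-8 + X)/5 = 8/5 - (24 + X + 2*Q)*(-8 + X)/5 = 8/5 - (-8 + X)*(24 + X + 2*Q)/5)
14*r(20, 34) = 14*(40 - 16/5*34 - 1/5*34**2 + (16/5)*20 - 2/5*20*34) = 14*(40 - 544/5 - 1/5*1156 + 64 - 272) = 14*(40 - 544/5 - 1156/5 + 64 - 272) = 14*(-508) = -7112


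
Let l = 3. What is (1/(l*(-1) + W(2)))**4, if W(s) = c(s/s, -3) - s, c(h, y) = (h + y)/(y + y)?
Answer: 81/38416 ≈ 0.0021085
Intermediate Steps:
c(h, y) = (h + y)/(2*y) (c(h, y) = (h + y)/((2*y)) = (h + y)*(1/(2*y)) = (h + y)/(2*y))
W(s) = 1/3 - s (W(s) = (1/2)*(s/s - 3)/(-3) - s = (1/2)*(-1/3)*(1 - 3) - s = (1/2)*(-1/3)*(-2) - s = 1/3 - s)
(1/(l*(-1) + W(2)))**4 = (1/(3*(-1) + (1/3 - 1*2)))**4 = (1/(-3 + (1/3 - 2)))**4 = (1/(-3 - 5/3))**4 = (1/(-14/3))**4 = (-3/14)**4 = 81/38416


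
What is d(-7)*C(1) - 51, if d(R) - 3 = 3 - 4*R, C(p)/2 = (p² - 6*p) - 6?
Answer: -799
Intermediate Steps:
C(p) = -12 - 12*p + 2*p² (C(p) = 2*((p² - 6*p) - 6) = 2*(-6 + p² - 6*p) = -12 - 12*p + 2*p²)
d(R) = 6 - 4*R (d(R) = 3 + (3 - 4*R) = 6 - 4*R)
d(-7)*C(1) - 51 = (6 - 4*(-7))*(-12 - 12*1 + 2*1²) - 51 = (6 + 28)*(-12 - 12 + 2*1) - 51 = 34*(-12 - 12 + 2) - 51 = 34*(-22) - 51 = -748 - 51 = -799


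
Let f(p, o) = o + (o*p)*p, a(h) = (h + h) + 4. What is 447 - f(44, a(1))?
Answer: -11175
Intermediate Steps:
a(h) = 4 + 2*h (a(h) = 2*h + 4 = 4 + 2*h)
f(p, o) = o + o*p²
447 - f(44, a(1)) = 447 - (4 + 2*1)*(1 + 44²) = 447 - (4 + 2)*(1 + 1936) = 447 - 6*1937 = 447 - 1*11622 = 447 - 11622 = -11175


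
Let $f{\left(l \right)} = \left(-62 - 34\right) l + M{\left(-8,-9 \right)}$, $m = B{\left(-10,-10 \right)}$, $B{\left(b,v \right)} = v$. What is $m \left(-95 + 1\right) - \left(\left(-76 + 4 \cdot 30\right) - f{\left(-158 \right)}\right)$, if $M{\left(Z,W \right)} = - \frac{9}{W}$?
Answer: $16065$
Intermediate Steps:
$m = -10$
$f{\left(l \right)} = 1 - 96 l$ ($f{\left(l \right)} = \left(-62 - 34\right) l - \frac{9}{-9} = \left(-62 - 34\right) l - -1 = - 96 l + 1 = 1 - 96 l$)
$m \left(-95 + 1\right) - \left(\left(-76 + 4 \cdot 30\right) - f{\left(-158 \right)}\right) = - 10 \left(-95 + 1\right) - \left(\left(-76 + 4 \cdot 30\right) - \left(1 - -15168\right)\right) = \left(-10\right) \left(-94\right) - \left(\left(-76 + 120\right) - \left(1 + 15168\right)\right) = 940 - \left(44 - 15169\right) = 940 - -15125 = 940 + 15125 = 16065$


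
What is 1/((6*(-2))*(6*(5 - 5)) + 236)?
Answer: 1/236 ≈ 0.0042373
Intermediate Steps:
1/((6*(-2))*(6*(5 - 5)) + 236) = 1/(-72*0 + 236) = 1/(-12*0 + 236) = 1/(0 + 236) = 1/236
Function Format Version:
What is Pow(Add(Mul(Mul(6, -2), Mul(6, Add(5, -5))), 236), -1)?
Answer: Rational(1, 236) ≈ 0.0042373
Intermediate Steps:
Pow(Add(Mul(Mul(6, -2), Mul(6, Add(5, -5))), 236), -1) = Pow(Add(Mul(-12, Mul(6, 0)), 236), -1) = Pow(Add(Mul(-12, 0), 236), -1) = Pow(Add(0, 236), -1) = Pow(236, -1) = Rational(1, 236)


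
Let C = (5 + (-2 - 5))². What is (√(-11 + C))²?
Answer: -7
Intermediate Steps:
C = 4 (C = (5 - 7)² = (-2)² = 4)
(√(-11 + C))² = (√(-11 + 4))² = (√(-7))² = (I*√7)² = -7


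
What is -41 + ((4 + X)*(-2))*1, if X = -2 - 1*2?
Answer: -41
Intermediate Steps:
X = -4 (X = -2 - 2 = -4)
-41 + ((4 + X)*(-2))*1 = -41 + ((4 - 4)*(-2))*1 = -41 + (0*(-2))*1 = -41 + 0*1 = -41 + 0 = -41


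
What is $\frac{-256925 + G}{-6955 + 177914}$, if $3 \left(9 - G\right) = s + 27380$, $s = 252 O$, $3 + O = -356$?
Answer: $- \frac{707660}{512877} \approx -1.3798$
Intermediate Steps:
$O = -359$ ($O = -3 - 356 = -359$)
$s = -90468$ ($s = 252 \left(-359\right) = -90468$)
$G = \frac{63115}{3}$ ($G = 9 - \frac{-90468 + 27380}{3} = 9 - - \frac{63088}{3} = 9 + \frac{63088}{3} = \frac{63115}{3} \approx 21038.0$)
$\frac{-256925 + G}{-6955 + 177914} = \frac{-256925 + \frac{63115}{3}}{-6955 + 177914} = - \frac{707660}{3 \cdot 170959} = \left(- \frac{707660}{3}\right) \frac{1}{170959} = - \frac{707660}{512877}$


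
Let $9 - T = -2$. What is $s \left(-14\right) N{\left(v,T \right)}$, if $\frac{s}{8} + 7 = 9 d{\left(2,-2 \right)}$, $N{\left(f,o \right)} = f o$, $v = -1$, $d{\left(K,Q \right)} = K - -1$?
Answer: $24640$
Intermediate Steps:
$T = 11$ ($T = 9 - -2 = 9 + 2 = 11$)
$d{\left(K,Q \right)} = 1 + K$ ($d{\left(K,Q \right)} = K + 1 = 1 + K$)
$s = 160$ ($s = -56 + 8 \cdot 9 \left(1 + 2\right) = -56 + 8 \cdot 9 \cdot 3 = -56 + 8 \cdot 27 = -56 + 216 = 160$)
$s \left(-14\right) N{\left(v,T \right)} = 160 \left(-14\right) \left(\left(-1\right) 11\right) = \left(-2240\right) \left(-11\right) = 24640$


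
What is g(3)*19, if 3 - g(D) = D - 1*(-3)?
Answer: -57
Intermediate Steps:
g(D) = -D (g(D) = 3 - (D - 1*(-3)) = 3 - (D + 3) = 3 - (3 + D) = 3 + (-3 - D) = -D)
g(3)*19 = -1*3*19 = -3*19 = -57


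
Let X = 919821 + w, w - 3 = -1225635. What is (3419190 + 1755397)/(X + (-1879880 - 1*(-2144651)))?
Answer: -5174587/41040 ≈ -126.09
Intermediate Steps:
w = -1225632 (w = 3 - 1225635 = -1225632)
X = -305811 (X = 919821 - 1225632 = -305811)
(3419190 + 1755397)/(X + (-1879880 - 1*(-2144651))) = (3419190 + 1755397)/(-305811 + (-1879880 - 1*(-2144651))) = 5174587/(-305811 + (-1879880 + 2144651)) = 5174587/(-305811 + 264771) = 5174587/(-41040) = 5174587*(-1/41040) = -5174587/41040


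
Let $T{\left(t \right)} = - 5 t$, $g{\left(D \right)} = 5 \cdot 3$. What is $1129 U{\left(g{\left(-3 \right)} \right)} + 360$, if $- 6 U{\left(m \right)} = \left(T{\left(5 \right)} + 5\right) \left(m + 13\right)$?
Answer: $\frac{317200}{3} \approx 1.0573 \cdot 10^{5}$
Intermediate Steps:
$g{\left(D \right)} = 15$
$U{\left(m \right)} = \frac{130}{3} + \frac{10 m}{3}$ ($U{\left(m \right)} = - \frac{\left(\left(-5\right) 5 + 5\right) \left(m + 13\right)}{6} = - \frac{\left(-25 + 5\right) \left(13 + m\right)}{6} = - \frac{\left(-20\right) \left(13 + m\right)}{6} = - \frac{-260 - 20 m}{6} = \frac{130}{3} + \frac{10 m}{3}$)
$1129 U{\left(g{\left(-3 \right)} \right)} + 360 = 1129 \left(\frac{130}{3} + \frac{10}{3} \cdot 15\right) + 360 = 1129 \left(\frac{130}{3} + 50\right) + 360 = 1129 \cdot \frac{280}{3} + 360 = \frac{316120}{3} + 360 = \frac{317200}{3}$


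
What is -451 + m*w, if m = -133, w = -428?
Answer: 56473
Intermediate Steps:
-451 + m*w = -451 - 133*(-428) = -451 + 56924 = 56473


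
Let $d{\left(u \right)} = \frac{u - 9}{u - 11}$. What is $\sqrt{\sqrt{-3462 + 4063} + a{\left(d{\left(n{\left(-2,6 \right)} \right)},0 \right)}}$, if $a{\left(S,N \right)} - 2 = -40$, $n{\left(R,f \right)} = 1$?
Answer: $\sqrt{-38 + \sqrt{601}} \approx 3.6721 i$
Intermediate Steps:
$d{\left(u \right)} = \frac{-9 + u}{-11 + u}$
$a{\left(S,N \right)} = -38$ ($a{\left(S,N \right)} = 2 - 40 = -38$)
$\sqrt{\sqrt{-3462 + 4063} + a{\left(d{\left(n{\left(-2,6 \right)} \right)},0 \right)}} = \sqrt{\sqrt{-3462 + 4063} - 38} = \sqrt{\sqrt{601} - 38} = \sqrt{-38 + \sqrt{601}}$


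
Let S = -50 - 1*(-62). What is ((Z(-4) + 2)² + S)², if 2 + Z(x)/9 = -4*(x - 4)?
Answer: 5475408016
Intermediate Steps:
Z(x) = 126 - 36*x (Z(x) = -18 + 9*(-4*(x - 4)) = -18 + 9*(-4*(-4 + x)) = -18 + 9*(16 - 4*x) = -18 + (144 - 36*x) = 126 - 36*x)
S = 12 (S = -50 + 62 = 12)
((Z(-4) + 2)² + S)² = (((126 - 36*(-4)) + 2)² + 12)² = (((126 + 144) + 2)² + 12)² = ((270 + 2)² + 12)² = (272² + 12)² = (73984 + 12)² = 73996² = 5475408016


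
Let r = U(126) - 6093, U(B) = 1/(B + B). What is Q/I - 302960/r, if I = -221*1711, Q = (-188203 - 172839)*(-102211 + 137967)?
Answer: 3970088121023528/116119114397 ≈ 34190.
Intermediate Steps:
U(B) = 1/(2*B)
Q = -12909417752 (Q = -361042*35756 = -12909417752)
r = -1535435/252 (r = (1/2)/126 - 6093 = (1/2)*(1/126) - 6093 = 1/252 - 6093 = -1535435/252 ≈ -6093.0)
I = -378131
Q/I - 302960/r = -12909417752/(-378131) - 302960/(-1535435/252) = -12909417752*(-1/378131) - 302960*(-252/1535435) = 12909417752/378131 + 15269184/307087 = 3970088121023528/116119114397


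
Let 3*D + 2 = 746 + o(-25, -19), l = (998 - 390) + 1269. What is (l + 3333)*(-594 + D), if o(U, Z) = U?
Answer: -5538230/3 ≈ -1.8461e+6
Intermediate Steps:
l = 1877 (l = 608 + 1269 = 1877)
D = 719/3 (D = -2/3 + (746 - 25)/3 = -2/3 + (1/3)*721 = -2/3 + 721/3 = 719/3 ≈ 239.67)
(l + 3333)*(-594 + D) = (1877 + 3333)*(-594 + 719/3) = 5210*(-1063/3) = -5538230/3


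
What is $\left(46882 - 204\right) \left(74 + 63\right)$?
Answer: $6394886$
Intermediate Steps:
$\left(46882 - 204\right) \left(74 + 63\right) = 46678 \cdot 137 = 6394886$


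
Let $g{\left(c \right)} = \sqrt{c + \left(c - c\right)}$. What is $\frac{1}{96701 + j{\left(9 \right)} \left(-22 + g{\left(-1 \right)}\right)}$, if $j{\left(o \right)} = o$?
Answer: $\frac{96503}{9312829090} - \frac{9 i}{9312829090} \approx 1.0362 \cdot 10^{-5} - 9.6641 \cdot 10^{-10} i$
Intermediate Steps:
$g{\left(c \right)} = \sqrt{c}$ ($g{\left(c \right)} = \sqrt{c + 0} = \sqrt{c}$)
$\frac{1}{96701 + j{\left(9 \right)} \left(-22 + g{\left(-1 \right)}\right)} = \frac{1}{96701 + 9 \left(-22 + \sqrt{-1}\right)} = \frac{1}{96701 + 9 \left(-22 + i\right)} = \frac{1}{96701 - \left(198 - 9 i\right)} = \frac{1}{96503 + 9 i} = \frac{96503 - 9 i}{9312829090}$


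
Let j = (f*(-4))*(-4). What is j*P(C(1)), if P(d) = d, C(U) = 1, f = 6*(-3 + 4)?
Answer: 96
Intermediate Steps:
f = 6 (f = 6*1 = 6)
j = 96 (j = (6*(-4))*(-4) = -24*(-4) = 96)
j*P(C(1)) = 96*1 = 96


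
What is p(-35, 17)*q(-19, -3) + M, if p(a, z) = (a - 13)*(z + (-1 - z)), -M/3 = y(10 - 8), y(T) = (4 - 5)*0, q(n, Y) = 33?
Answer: 1584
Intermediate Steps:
y(T) = 0 (y(T) = -1*0 = 0)
M = 0 (M = -3*0 = 0)
p(a, z) = 13 - a (p(a, z) = (-13 + a)*(-1) = 13 - a)
p(-35, 17)*q(-19, -3) + M = (13 - 1*(-35))*33 + 0 = (13 + 35)*33 + 0 = 48*33 + 0 = 1584 + 0 = 1584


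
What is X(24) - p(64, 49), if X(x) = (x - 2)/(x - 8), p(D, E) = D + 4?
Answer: -533/8 ≈ -66.625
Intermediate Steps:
p(D, E) = 4 + D
X(x) = (-2 + x)/(-8 + x)
X(24) - p(64, 49) = (-2 + 24)/(-8 + 24) - (4 + 64) = 22/16 - 1*68 = (1/16)*22 - 68 = 11/8 - 68 = -533/8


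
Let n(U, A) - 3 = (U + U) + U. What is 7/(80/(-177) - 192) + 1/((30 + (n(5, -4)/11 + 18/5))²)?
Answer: -1137611779/31984767504 ≈ -0.035567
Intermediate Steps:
n(U, A) = 3 + 3*U (n(U, A) = 3 + ((U + U) + U) = 3 + (2*U + U) = 3 + 3*U)
7/(80/(-177) - 192) + 1/((30 + (n(5, -4)/11 + 18/5))²) = 7/(80/(-177) - 192) + 1/((30 + ((3 + 3*5)/11 + 18/5))²) = 7/(80*(-1/177) - 192) + 1/((30 + ((3 + 15)*(1/11) + 18*(⅕)))²) = 7/(-80/177 - 192) + 1/((30 + (18*(1/11) + 18/5))²) = 7/(-34064/177) + 1/((30 + (18/11 + 18/5))²) = 7*(-177/34064) + 1/((30 + 288/55)²) = -1239/34064 + 1/((1938/55)²) = -1239/34064 + 1/(3755844/3025) = -1239/34064 + 3025/3755844 = -1137611779/31984767504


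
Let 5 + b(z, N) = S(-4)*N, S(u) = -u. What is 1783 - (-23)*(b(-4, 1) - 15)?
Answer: 1415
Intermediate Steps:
b(z, N) = -5 + 4*N (b(z, N) = -5 + (-1*(-4))*N = -5 + 4*N)
1783 - (-23)*(b(-4, 1) - 15) = 1783 - (-23)*((-5 + 4*1) - 15) = 1783 - (-23)*((-5 + 4) - 15) = 1783 - (-23)*(-1 - 15) = 1783 - (-23)*(-16) = 1783 - 1*368 = 1783 - 368 = 1415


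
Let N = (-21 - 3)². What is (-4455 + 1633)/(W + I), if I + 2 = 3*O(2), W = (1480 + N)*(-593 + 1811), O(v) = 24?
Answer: -1411/1252139 ≈ -0.0011269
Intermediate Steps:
N = 576 (N = (-24)² = 576)
W = 2504208 (W = (1480 + 576)*(-593 + 1811) = 2056*1218 = 2504208)
I = 70 (I = -2 + 3*24 = -2 + 72 = 70)
(-4455 + 1633)/(W + I) = (-4455 + 1633)/(2504208 + 70) = -2822/2504278 = -2822*1/2504278 = -1411/1252139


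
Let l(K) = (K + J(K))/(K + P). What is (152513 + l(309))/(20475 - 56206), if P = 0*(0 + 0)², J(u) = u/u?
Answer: -47126827/11040879 ≈ -4.2684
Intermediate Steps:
J(u) = 1
P = 0 (P = 0*0² = 0*0 = 0)
l(K) = (1 + K)/K (l(K) = (K + 1)/(K + 0) = (1 + K)/K)
(152513 + l(309))/(20475 - 56206) = (152513 + (1 + 309)/309)/(20475 - 56206) = (152513 + (1/309)*310)/(-35731) = (152513 + 310/309)*(-1/35731) = (47126827/309)*(-1/35731) = -47126827/11040879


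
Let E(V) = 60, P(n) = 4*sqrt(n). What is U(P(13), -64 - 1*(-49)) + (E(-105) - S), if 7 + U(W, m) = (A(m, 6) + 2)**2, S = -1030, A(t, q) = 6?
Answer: 1147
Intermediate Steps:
U(W, m) = 57 (U(W, m) = -7 + (6 + 2)**2 = -7 + 8**2 = -7 + 64 = 57)
U(P(13), -64 - 1*(-49)) + (E(-105) - S) = 57 + (60 - 1*(-1030)) = 57 + (60 + 1030) = 57 + 1090 = 1147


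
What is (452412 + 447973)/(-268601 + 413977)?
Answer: 900385/145376 ≈ 6.1935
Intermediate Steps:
(452412 + 447973)/(-268601 + 413977) = 900385/145376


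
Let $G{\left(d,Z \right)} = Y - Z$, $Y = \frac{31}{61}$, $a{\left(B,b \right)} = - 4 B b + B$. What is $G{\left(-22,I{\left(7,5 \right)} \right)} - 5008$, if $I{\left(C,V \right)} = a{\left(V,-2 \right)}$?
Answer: $- \frac{308202}{61} \approx -5052.5$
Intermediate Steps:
$a{\left(B,b \right)} = B - 4 B b$ ($a{\left(B,b \right)} = - 4 B b + B = B - 4 B b$)
$I{\left(C,V \right)} = 9 V$ ($I{\left(C,V \right)} = V \left(1 - -8\right) = V \left(1 + 8\right) = V 9 = 9 V$)
$Y = \frac{31}{61}$ ($Y = 31 \cdot \frac{1}{61} = \frac{31}{61} \approx 0.5082$)
$G{\left(d,Z \right)} = \frac{31}{61} - Z$
$G{\left(-22,I{\left(7,5 \right)} \right)} - 5008 = \left(\frac{31}{61} - 9 \cdot 5\right) - 5008 = \left(\frac{31}{61} - 45\right) - 5008 = - \frac{2714}{61} - 5008 = - \frac{308202}{61}$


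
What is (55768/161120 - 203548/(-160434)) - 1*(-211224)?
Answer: 341249846866187/1615570380 ≈ 2.1123e+5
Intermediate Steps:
(55768/161120 - 203548/(-160434)) - 1*(-211224) = (55768*(1/161120) - 203548*(-1/160434)) + 211224 = (6971/20140 + 101774/80217) + 211224 = 2608921067/1615570380 + 211224 = 341249846866187/1615570380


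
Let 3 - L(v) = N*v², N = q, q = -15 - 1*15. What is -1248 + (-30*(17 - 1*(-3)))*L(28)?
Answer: -14115048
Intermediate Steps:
q = -30 (q = -15 - 15 = -30)
N = -30
L(v) = 3 + 30*v² (L(v) = 3 - (-30)*v² = 3 + 30*v²)
-1248 + (-30*(17 - 1*(-3)))*L(28) = -1248 + (-30*(17 - 1*(-3)))*(3 + 30*28²) = -1248 + (-30*(17 + 3))*(3 + 30*784) = -1248 + (-30*20)*(3 + 23520) = -1248 - 600*23523 = -1248 - 14113800 = -14115048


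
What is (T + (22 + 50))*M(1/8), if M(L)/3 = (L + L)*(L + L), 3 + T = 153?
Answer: 333/8 ≈ 41.625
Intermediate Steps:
T = 150 (T = -3 + 153 = 150)
M(L) = 12*L**2 (M(L) = 3*((L + L)*(L + L)) = 3*((2*L)*(2*L)) = 3*(4*L**2) = 12*L**2)
(T + (22 + 50))*M(1/8) = (150 + (22 + 50))*(12*(1/8)**2) = (150 + 72)*(12*(1*(1/8))**2) = 222*(12*(1/8)**2) = 222*(12*(1/64)) = 222*(3/16) = 333/8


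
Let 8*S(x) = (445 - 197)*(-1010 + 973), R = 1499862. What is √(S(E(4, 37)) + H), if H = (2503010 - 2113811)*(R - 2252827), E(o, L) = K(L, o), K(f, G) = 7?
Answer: I*√293053226182 ≈ 5.4134e+5*I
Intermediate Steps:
E(o, L) = 7
S(x) = -1147 (S(x) = ((445 - 197)*(-1010 + 973))/8 = (248*(-37))/8 = (⅛)*(-9176) = -1147)
H = -293053225035 (H = (2503010 - 2113811)*(1499862 - 2252827) = 389199*(-752965) = -293053225035)
√(S(E(4, 37)) + H) = √(-1147 - 293053225035) = √(-293053226182) = I*√293053226182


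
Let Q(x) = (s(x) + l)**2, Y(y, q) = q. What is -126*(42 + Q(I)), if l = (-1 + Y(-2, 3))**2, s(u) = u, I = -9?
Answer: -8442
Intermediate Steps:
l = 4 (l = (-1 + 3)**2 = 2**2 = 4)
Q(x) = (4 + x)**2 (Q(x) = (x + 4)**2 = (4 + x)**2)
-126*(42 + Q(I)) = -126*(42 + (4 - 9)**2) = -126*(42 + (-5)**2) = -126*(42 + 25) = -126*67 = -1*8442 = -8442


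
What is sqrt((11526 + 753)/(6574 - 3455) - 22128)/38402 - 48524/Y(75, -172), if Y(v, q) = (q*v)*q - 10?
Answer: -3466/158485 + 27*I*sqrt(295235183)/119775838 ≈ -0.02187 + 0.0038733*I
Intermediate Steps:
Y(v, q) = -10 + v*q**2 (Y(v, q) = v*q**2 - 10 = -10 + v*q**2)
sqrt((11526 + 753)/(6574 - 3455) - 22128)/38402 - 48524/Y(75, -172) = sqrt((11526 + 753)/(6574 - 3455) - 22128)/38402 - 48524/(-10 + 75*(-172)**2) = sqrt(12279/3119 - 22128)*(1/38402) - 48524/(-10 + 75*29584) = sqrt(12279*(1/3119) - 22128)*(1/38402) - 48524/(-10 + 2218800) = sqrt(12279/3119 - 22128)*(1/38402) - 48524/2218790 = sqrt(-69004953/3119)*(1/38402) - 48524*1/2218790 = (27*I*sqrt(295235183)/3119)*(1/38402) - 3466/158485 = 27*I*sqrt(295235183)/119775838 - 3466/158485 = -3466/158485 + 27*I*sqrt(295235183)/119775838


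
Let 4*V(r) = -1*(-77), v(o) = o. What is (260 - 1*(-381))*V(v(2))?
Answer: 49357/4 ≈ 12339.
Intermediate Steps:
V(r) = 77/4 (V(r) = (-1*(-77))/4 = (¼)*77 = 77/4)
(260 - 1*(-381))*V(v(2)) = (260 - 1*(-381))*(77/4) = (260 + 381)*(77/4) = 641*(77/4) = 49357/4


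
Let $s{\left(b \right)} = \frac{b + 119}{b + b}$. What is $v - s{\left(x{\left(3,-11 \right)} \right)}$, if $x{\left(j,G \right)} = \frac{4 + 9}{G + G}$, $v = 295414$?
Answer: $\frac{7683369}{26} \approx 2.9551 \cdot 10^{5}$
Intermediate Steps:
$x{\left(j,G \right)} = \frac{13}{2 G}$
$s{\left(b \right)} = \frac{119 + b}{2 b}$
$v - s{\left(x{\left(3,-11 \right)} \right)} = 295414 - \frac{119 + \frac{13}{2 \left(-11\right)}}{2 \frac{13}{2 \left(-11\right)}} = 295414 - \frac{119 + \frac{13}{2} \left(- \frac{1}{11}\right)}{2 \cdot \frac{13}{2} \left(- \frac{1}{11}\right)} = 295414 - \frac{119 - \frac{13}{22}}{2 \left(- \frac{13}{22}\right)} = 295414 - \frac{1}{2} \left(- \frac{22}{13}\right) \frac{2605}{22} = 295414 - - \frac{2605}{26} = 295414 + \frac{2605}{26} = \frac{7683369}{26}$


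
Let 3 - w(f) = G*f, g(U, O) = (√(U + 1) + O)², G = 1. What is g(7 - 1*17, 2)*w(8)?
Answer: 25 - 60*I ≈ 25.0 - 60.0*I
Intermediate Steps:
g(U, O) = (O + √(1 + U))² (g(U, O) = (√(1 + U) + O)² = (O + √(1 + U))²)
w(f) = 3 - f
g(7 - 1*17, 2)*w(8) = (2 + √(1 + (7 - 1*17)))²*(3 - 1*8) = (2 + √(1 + (7 - 17)))²*(3 - 8) = (2 + √(1 - 10))²*(-5) = (2 + √(-9))²*(-5) = (2 + 3*I)²*(-5) = -5*(2 + 3*I)²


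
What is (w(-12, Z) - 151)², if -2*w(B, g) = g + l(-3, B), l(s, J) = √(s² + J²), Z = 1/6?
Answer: 3292477/144 + 1813*√17/4 ≈ 24733.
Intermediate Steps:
Z = ⅙ ≈ 0.16667
l(s, J) = √(J² + s²)
w(B, g) = -g/2 - √(9 + B²)/2 (w(B, g) = -(g + √(B² + (-3)²))/2 = -(g + √(B² + 9))/2 = -(g + √(9 + B²))/2 = -g/2 - √(9 + B²)/2)
(w(-12, Z) - 151)² = ((-½*⅙ - √(9 + (-12)²)/2) - 151)² = ((-1/12 - √(9 + 144)/2) - 151)² = ((-1/12 - 3*√17/2) - 151)² = (-1813/12 - 3*√17/2)²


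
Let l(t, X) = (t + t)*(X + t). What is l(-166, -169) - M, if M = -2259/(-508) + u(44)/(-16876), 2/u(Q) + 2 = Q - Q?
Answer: 59590739148/535813 ≈ 1.1122e+5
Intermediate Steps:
u(Q) = -1 (u(Q) = 2/(-2 + (Q - Q)) = 2/(-2 + 0) = 2/(-2) = 2*(-½) = -1)
l(t, X) = 2*t*(X + t) (l(t, X) = (2*t)*(X + t) = 2*t*(X + t))
M = 2382712/535813 (M = -2259/(-508) - 1/(-16876) = -2259*(-1/508) - 1*(-1/16876) = 2259/508 + 1/16876 = 2382712/535813 ≈ 4.4469)
l(-166, -169) - M = 2*(-166)*(-169 - 166) - 1*2382712/535813 = 2*(-166)*(-335) - 2382712/535813 = 111220 - 2382712/535813 = 59590739148/535813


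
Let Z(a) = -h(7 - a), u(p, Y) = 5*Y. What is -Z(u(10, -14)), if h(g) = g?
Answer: 77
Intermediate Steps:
Z(a) = -7 + a (Z(a) = -(7 - a) = -7 + a)
-Z(u(10, -14)) = -(-7 + 5*(-14)) = -(-7 - 70) = -1*(-77) = 77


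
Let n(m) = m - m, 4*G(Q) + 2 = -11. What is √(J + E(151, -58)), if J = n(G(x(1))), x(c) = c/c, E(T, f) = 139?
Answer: √139 ≈ 11.790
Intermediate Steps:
x(c) = 1
G(Q) = -13/4 (G(Q) = -½ + (¼)*(-11) = -½ - 11/4 = -13/4)
n(m) = 0
J = 0
√(J + E(151, -58)) = √(0 + 139) = √139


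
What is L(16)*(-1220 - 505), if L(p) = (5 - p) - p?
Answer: 46575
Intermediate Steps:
L(p) = 5 - 2*p
L(16)*(-1220 - 505) = (5 - 2*16)*(-1220 - 505) = (5 - 32)*(-1725) = -27*(-1725) = 46575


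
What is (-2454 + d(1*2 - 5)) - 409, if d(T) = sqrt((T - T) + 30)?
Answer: -2863 + sqrt(30) ≈ -2857.5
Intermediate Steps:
d(T) = sqrt(30) (d(T) = sqrt(0 + 30) = sqrt(30))
(-2454 + d(1*2 - 5)) - 409 = (-2454 + sqrt(30)) - 409 = -2863 + sqrt(30)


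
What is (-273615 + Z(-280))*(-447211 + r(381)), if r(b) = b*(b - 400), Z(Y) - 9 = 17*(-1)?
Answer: 124347972350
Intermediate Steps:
Z(Y) = -8 (Z(Y) = 9 + 17*(-1) = 9 - 17 = -8)
r(b) = b*(-400 + b)
(-273615 + Z(-280))*(-447211 + r(381)) = (-273615 - 8)*(-447211 + 381*(-400 + 381)) = -273623*(-447211 + 381*(-19)) = -273623*(-447211 - 7239) = -273623*(-454450) = 124347972350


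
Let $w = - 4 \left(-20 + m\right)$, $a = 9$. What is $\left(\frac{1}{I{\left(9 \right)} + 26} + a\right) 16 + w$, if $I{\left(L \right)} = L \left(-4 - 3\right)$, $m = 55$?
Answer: $\frac{132}{37} \approx 3.5676$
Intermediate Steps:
$I{\left(L \right)} = - 7 L$ ($I{\left(L \right)} = L \left(-7\right) = - 7 L$)
$w = -140$ ($w = - 4 \left(-20 + 55\right) = \left(-4\right) 35 = -140$)
$\left(\frac{1}{I{\left(9 \right)} + 26} + a\right) 16 + w = \left(\frac{1}{\left(-7\right) 9 + 26} + 9\right) 16 - 140 = \left(\frac{1}{-63 + 26} + 9\right) 16 - 140 = \left(\frac{1}{-37} + 9\right) 16 - 140 = \left(- \frac{1}{37} + 9\right) 16 - 140 = \frac{332}{37} \cdot 16 - 140 = \frac{5312}{37} - 140 = \frac{132}{37}$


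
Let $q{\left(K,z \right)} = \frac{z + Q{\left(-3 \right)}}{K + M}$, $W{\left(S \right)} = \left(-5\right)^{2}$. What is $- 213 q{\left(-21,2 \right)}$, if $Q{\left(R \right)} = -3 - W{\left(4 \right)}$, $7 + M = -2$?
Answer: $- \frac{923}{5} \approx -184.6$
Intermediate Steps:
$M = -9$ ($M = -7 - 2 = -9$)
$W{\left(S \right)} = 25$
$Q{\left(R \right)} = -28$ ($Q{\left(R \right)} = -3 - 25 = -28$)
$q{\left(K,z \right)} = \frac{-28 + z}{-9 + K}$ ($q{\left(K,z \right)} = \frac{z - 28}{K - 9} = \frac{-28 + z}{-9 + K}$)
$- 213 q{\left(-21,2 \right)} = - 213 \frac{-28 + 2}{-9 - 21} = - 213 \frac{1}{-30} \left(-26\right) = - 213 \left(\left(- \frac{1}{30}\right) \left(-26\right)\right) = \left(-213\right) \frac{13}{15} = - \frac{923}{5}$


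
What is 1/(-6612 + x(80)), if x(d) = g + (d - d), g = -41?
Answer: -1/6653 ≈ -0.00015031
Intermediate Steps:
x(d) = -41 (x(d) = -41 + (d - d) = -41 + 0 = -41)
1/(-6612 + x(80)) = 1/(-6612 - 41) = 1/(-6653) = -1/6653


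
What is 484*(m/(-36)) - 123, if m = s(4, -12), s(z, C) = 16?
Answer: -3043/9 ≈ -338.11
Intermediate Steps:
m = 16
484*(m/(-36)) - 123 = 484*(16/(-36)) - 123 = 484*(16*(-1/36)) - 123 = 484*(-4/9) - 123 = -1936/9 - 123 = -3043/9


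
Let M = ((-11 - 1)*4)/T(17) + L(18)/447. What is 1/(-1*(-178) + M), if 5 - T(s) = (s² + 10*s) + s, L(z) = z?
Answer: 23393/4167280 ≈ 0.0056135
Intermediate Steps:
T(s) = 5 - s² - 11*s (T(s) = 5 - ((s² + 10*s) + s) = 5 - (s² + 11*s) = 5 + (-s² - 11*s) = 5 - s² - 11*s)
M = 3326/23393 (M = ((-11 - 1)*4)/(5 - 1*17² - 11*17) + 18/447 = (-12*4)/(5 - 1*289 - 187) + 18*(1/447) = -48/(5 - 289 - 187) + 6/149 = -48/(-471) + 6/149 = -48*(-1/471) + 6/149 = 16/157 + 6/149 = 3326/23393 ≈ 0.14218)
1/(-1*(-178) + M) = 1/(-1*(-178) + 3326/23393) = 1/(178 + 3326/23393) = 1/(4167280/23393) = 23393/4167280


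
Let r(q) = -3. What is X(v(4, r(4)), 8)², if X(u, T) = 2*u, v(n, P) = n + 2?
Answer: 144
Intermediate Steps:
v(n, P) = 2 + n
X(v(4, r(4)), 8)² = (2*(2 + 4))² = (2*6)² = 12² = 144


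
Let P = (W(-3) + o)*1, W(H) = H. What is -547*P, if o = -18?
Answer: 11487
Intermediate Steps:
P = -21 (P = (-3 - 18)*1 = -21*1 = -21)
-547*P = -547*(-21) = 11487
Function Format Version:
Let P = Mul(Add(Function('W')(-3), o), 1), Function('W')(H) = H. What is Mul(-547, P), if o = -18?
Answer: 11487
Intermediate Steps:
P = -21 (P = Mul(Add(-3, -18), 1) = Mul(-21, 1) = -21)
Mul(-547, P) = Mul(-547, -21) = 11487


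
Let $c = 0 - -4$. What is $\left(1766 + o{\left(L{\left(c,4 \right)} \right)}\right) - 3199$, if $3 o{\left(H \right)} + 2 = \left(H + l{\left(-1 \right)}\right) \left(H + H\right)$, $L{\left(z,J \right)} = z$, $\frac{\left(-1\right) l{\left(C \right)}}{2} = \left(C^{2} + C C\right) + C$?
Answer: $- \frac{4285}{3} \approx -1428.3$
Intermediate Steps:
$c = 4$ ($c = 0 + 4 = 4$)
$l{\left(C \right)} = - 4 C^{2} - 2 C$ ($l{\left(C \right)} = - 2 \left(\left(C^{2} + C C\right) + C\right) = - 2 \left(\left(C^{2} + C^{2}\right) + C\right) = - 2 \left(2 C^{2} + C\right) = - 2 \left(C + 2 C^{2}\right) = - 4 C^{2} - 2 C$)
$o{\left(H \right)} = - \frac{2}{3} + \frac{2 H \left(-2 + H\right)}{3}$ ($o{\left(H \right)} = - \frac{2}{3} + \frac{\left(H - - 2 \left(1 + 2 \left(-1\right)\right)\right) \left(H + H\right)}{3} = - \frac{2}{3} + \frac{\left(H - - 2 \left(1 - 2\right)\right) 2 H}{3} = - \frac{2}{3} + \frac{\left(H - \left(-2\right) \left(-1\right)\right) 2 H}{3} = - \frac{2}{3} + \frac{\left(H - 2\right) 2 H}{3} = - \frac{2}{3} + \frac{\left(-2 + H\right) 2 H}{3} = - \frac{2}{3} + \frac{2 H \left(-2 + H\right)}{3}$)
$\left(1766 + o{\left(L{\left(c,4 \right)} \right)}\right) - 3199 = \left(1766 - \left(6 - \frac{32}{3}\right)\right) - 3199 = \left(1766 - - \frac{14}{3}\right) - 3199 = \left(1766 + \frac{14}{3}\right) - 3199 = \frac{5312}{3} - 3199 = - \frac{4285}{3}$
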